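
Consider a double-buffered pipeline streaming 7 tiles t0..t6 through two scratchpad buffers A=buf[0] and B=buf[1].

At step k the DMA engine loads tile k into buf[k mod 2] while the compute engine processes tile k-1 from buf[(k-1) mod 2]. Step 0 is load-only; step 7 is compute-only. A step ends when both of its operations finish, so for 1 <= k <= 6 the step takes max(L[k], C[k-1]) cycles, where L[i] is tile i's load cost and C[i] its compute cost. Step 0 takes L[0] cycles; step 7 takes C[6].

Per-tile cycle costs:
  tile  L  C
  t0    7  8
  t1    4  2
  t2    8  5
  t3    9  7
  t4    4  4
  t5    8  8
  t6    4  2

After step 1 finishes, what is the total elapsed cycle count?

  0. 7=7c; end=7; A:t0 B:-
  1. max(4,8)=8c; end=15; A:t0 B:t1
  2. max(8,2)=8c; end=23; A:t2 B:t1
  3. max(9,5)=9c; end=32; A:t2 B:t3
  4. max(4,7)=7c; end=39; A:t4 B:t3
  5. max(8,4)=8c; end=47; A:t4 B:t5
  6. max(4,8)=8c; end=55; A:t6 B:t5
  7. 2=2c; end=57; A:t6 B:t5

end_cycle[1] = 15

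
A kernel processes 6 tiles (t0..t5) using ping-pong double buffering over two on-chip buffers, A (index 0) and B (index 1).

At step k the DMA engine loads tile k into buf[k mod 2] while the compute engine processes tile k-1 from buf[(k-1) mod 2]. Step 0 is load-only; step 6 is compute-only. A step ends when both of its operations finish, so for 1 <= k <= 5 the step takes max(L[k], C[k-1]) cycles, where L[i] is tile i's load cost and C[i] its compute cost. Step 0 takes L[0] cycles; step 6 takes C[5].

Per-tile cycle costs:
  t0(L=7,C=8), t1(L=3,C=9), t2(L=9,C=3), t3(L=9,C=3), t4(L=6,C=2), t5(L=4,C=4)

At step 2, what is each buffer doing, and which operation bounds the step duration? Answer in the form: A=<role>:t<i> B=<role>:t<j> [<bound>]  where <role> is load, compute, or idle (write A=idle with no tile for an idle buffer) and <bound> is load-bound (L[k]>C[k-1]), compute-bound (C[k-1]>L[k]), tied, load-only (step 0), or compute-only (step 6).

step 2: A=load:t2 B=compute:t1 [tied]

step 0: L[0]=7 → dur=7, Σ=7 | A=load:t0 B=idle [load-only]
step 1: L[1]=3 C[0]=8 → dur=8, Σ=15 | A=compute:t0 B=load:t1 [compute-bound]
step 2: L[2]=9 C[1]=9 → dur=9, Σ=24 | A=load:t2 B=compute:t1 [tied]
step 3: L[3]=9 C[2]=3 → dur=9, Σ=33 | A=compute:t2 B=load:t3 [load-bound]
step 4: L[4]=6 C[3]=3 → dur=6, Σ=39 | A=load:t4 B=compute:t3 [load-bound]
step 5: L[5]=4 C[4]=2 → dur=4, Σ=43 | A=compute:t4 B=load:t5 [load-bound]
step 6: C[5]=4 → dur=4, Σ=47 | A=idle B=compute:t5 [compute-only]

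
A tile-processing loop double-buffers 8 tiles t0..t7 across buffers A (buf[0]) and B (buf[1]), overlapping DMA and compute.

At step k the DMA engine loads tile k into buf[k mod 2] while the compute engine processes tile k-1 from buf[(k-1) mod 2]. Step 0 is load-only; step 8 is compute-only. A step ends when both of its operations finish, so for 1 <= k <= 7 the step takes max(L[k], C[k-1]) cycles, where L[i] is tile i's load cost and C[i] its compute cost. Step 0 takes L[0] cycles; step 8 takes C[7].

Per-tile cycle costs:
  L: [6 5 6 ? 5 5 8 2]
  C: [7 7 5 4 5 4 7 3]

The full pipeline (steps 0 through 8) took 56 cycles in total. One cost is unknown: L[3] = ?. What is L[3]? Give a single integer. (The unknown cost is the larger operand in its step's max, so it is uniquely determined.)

step 0 | dur = L[0]=6 = 6
step 1 | dur = max(L[1]=5, C[0]=7) = 7
step 2 | dur = max(L[2]=6, C[1]=7) = 7
step 3 | dur = max(L[3]=?, C[2]=5) = L[3]  (unknown; binding)
step 4 | dur = max(L[4]=5, C[3]=4) = 5
step 5 | dur = max(L[5]=5, C[4]=5) = 5
step 6 | dur = max(L[6]=8, C[5]=4) = 8
step 7 | dur = max(L[7]=2, C[6]=7) = 7
step 8 | dur = C[7]=3 = 3
sum of known step durations = 48
dur[3] = total - known = 56 - 48 = 8
L[3] is the binding max in step 3, so L[3] = dur[3] = 8

L[3] = 8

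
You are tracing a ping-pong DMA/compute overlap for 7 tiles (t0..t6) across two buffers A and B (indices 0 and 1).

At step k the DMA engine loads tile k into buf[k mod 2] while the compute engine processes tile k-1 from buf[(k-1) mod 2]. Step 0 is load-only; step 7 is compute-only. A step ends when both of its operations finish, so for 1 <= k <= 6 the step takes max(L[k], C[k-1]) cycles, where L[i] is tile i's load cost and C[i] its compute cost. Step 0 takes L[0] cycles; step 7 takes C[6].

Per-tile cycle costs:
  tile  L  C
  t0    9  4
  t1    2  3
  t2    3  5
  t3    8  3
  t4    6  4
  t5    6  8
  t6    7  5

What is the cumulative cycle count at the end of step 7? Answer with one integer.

end_cycle[7] = 49

step 0: L[0]=9 → dur=9, Σ=9 | A=load:t0 B=idle [load-only]
step 1: L[1]=2 C[0]=4 → dur=4, Σ=13 | A=compute:t0 B=load:t1 [compute-bound]
step 2: L[2]=3 C[1]=3 → dur=3, Σ=16 | A=load:t2 B=compute:t1 [tied]
step 3: L[3]=8 C[2]=5 → dur=8, Σ=24 | A=compute:t2 B=load:t3 [load-bound]
step 4: L[4]=6 C[3]=3 → dur=6, Σ=30 | A=load:t4 B=compute:t3 [load-bound]
step 5: L[5]=6 C[4]=4 → dur=6, Σ=36 | A=compute:t4 B=load:t5 [load-bound]
step 6: L[6]=7 C[5]=8 → dur=8, Σ=44 | A=load:t6 B=compute:t5 [compute-bound]
step 7: C[6]=5 → dur=5, Σ=49 | A=compute:t6 B=idle [compute-only]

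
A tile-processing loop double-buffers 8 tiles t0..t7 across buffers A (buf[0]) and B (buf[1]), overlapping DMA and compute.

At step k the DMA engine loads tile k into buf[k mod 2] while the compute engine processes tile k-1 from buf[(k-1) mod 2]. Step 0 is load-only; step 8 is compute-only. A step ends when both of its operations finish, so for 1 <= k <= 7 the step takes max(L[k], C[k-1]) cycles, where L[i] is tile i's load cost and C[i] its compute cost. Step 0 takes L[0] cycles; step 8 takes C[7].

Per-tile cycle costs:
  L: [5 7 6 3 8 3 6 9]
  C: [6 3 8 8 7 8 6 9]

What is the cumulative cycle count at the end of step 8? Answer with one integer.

[0] DMA t0→A (5c) ∥ CU idle ⇒ 5c, clock 5
[1] DMA t1→B (7c) ∥ CU A:t0 (6c) ⇒ 7c, clock 12
[2] DMA t2→A (6c) ∥ CU B:t1 (3c) ⇒ 6c, clock 18
[3] DMA t3→B (3c) ∥ CU A:t2 (8c) ⇒ 8c, clock 26
[4] DMA t4→A (8c) ∥ CU B:t3 (8c) ⇒ 8c, clock 34
[5] DMA t5→B (3c) ∥ CU A:t4 (7c) ⇒ 7c, clock 41
[6] DMA t6→A (6c) ∥ CU B:t5 (8c) ⇒ 8c, clock 49
[7] DMA t7→B (9c) ∥ CU A:t6 (6c) ⇒ 9c, clock 58
[8] DMA idle ∥ CU B:t7 (9c) ⇒ 9c, clock 67

end_cycle[8] = 67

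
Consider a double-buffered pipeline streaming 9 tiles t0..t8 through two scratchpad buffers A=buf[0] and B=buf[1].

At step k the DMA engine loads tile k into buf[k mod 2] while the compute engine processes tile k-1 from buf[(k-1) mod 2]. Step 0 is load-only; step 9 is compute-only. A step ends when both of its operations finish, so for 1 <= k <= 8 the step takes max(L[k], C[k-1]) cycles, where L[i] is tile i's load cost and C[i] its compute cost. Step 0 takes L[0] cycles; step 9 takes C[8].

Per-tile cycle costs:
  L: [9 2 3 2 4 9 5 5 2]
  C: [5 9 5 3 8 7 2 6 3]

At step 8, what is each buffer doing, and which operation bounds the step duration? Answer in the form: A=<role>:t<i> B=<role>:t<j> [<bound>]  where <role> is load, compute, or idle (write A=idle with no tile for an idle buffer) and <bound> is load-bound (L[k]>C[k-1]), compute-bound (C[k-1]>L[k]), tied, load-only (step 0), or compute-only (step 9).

k=0 load=t0/9c comp=- wait=9 total=9
k=1 load=t1/2c comp=t0/5c wait=5 total=14
k=2 load=t2/3c comp=t1/9c wait=9 total=23
k=3 load=t3/2c comp=t2/5c wait=5 total=28
k=4 load=t4/4c comp=t3/3c wait=4 total=32
k=5 load=t5/9c comp=t4/8c wait=9 total=41
k=6 load=t6/5c comp=t5/7c wait=7 total=48
k=7 load=t7/5c comp=t6/2c wait=5 total=53
k=8 load=t8/2c comp=t7/6c wait=6 total=59
k=9 load=- comp=t8/3c wait=3 total=62

step 8: A=load:t8 B=compute:t7 [compute-bound]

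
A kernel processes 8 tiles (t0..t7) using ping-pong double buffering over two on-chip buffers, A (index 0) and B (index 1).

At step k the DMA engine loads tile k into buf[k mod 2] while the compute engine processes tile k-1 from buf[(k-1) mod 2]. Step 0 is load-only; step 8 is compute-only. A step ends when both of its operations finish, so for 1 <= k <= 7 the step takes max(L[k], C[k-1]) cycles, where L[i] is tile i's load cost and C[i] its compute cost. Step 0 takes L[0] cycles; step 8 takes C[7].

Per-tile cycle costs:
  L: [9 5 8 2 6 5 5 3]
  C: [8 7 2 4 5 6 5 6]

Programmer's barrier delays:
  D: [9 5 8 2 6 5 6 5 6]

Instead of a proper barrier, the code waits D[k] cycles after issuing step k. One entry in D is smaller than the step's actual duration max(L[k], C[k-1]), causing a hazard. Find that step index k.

hazard at step 1

k=0 barrier L[0]=9→9c, D[0]=9 ok
k=1 barrier max(L[1]=5,C[0]=8)→8c, D[1]=5 SHORT
k=2 barrier max(L[2]=8,C[1]=7)→8c, D[2]=8 ok
k=3 barrier max(L[3]=2,C[2]=2)→2c, D[3]=2 ok
k=4 barrier max(L[4]=6,C[3]=4)→6c, D[4]=6 ok
k=5 barrier max(L[5]=5,C[4]=5)→5c, D[5]=5 ok
k=6 barrier max(L[6]=5,C[5]=6)→6c, D[6]=6 ok
k=7 barrier max(L[7]=3,C[6]=5)→5c, D[7]=5 ok
k=8 barrier C[7]=6→6c, D[8]=6 ok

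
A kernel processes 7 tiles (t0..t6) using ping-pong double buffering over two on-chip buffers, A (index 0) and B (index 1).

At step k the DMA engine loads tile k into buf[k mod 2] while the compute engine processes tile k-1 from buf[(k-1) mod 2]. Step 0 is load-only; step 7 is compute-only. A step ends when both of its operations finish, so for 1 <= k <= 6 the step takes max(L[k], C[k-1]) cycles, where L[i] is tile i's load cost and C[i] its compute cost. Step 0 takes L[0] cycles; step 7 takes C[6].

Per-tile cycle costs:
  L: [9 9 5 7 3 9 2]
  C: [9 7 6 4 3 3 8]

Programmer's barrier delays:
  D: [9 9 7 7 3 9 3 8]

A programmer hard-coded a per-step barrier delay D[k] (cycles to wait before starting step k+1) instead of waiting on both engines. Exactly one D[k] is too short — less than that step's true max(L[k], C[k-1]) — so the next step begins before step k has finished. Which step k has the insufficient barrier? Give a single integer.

hazard at step 4

k=0 barrier L[0]=9→9c, D[0]=9 ok
k=1 barrier max(L[1]=9,C[0]=9)→9c, D[1]=9 ok
k=2 barrier max(L[2]=5,C[1]=7)→7c, D[2]=7 ok
k=3 barrier max(L[3]=7,C[2]=6)→7c, D[3]=7 ok
k=4 barrier max(L[4]=3,C[3]=4)→4c, D[4]=3 SHORT
k=5 barrier max(L[5]=9,C[4]=3)→9c, D[5]=9 ok
k=6 barrier max(L[6]=2,C[5]=3)→3c, D[6]=3 ok
k=7 barrier C[6]=8→8c, D[7]=8 ok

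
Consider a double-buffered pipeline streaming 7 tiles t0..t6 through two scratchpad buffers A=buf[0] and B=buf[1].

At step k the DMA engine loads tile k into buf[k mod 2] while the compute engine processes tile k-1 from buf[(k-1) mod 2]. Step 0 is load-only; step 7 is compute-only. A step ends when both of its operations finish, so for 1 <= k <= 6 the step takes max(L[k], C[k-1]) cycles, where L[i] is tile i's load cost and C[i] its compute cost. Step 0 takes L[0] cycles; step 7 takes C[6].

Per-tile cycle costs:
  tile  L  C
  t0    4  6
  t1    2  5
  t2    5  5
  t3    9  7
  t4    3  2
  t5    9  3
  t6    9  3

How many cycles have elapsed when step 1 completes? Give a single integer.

[0] DMA t0→A (4c) ∥ CU idle ⇒ 4c, clock 4
[1] DMA t1→B (2c) ∥ CU A:t0 (6c) ⇒ 6c, clock 10
[2] DMA t2→A (5c) ∥ CU B:t1 (5c) ⇒ 5c, clock 15
[3] DMA t3→B (9c) ∥ CU A:t2 (5c) ⇒ 9c, clock 24
[4] DMA t4→A (3c) ∥ CU B:t3 (7c) ⇒ 7c, clock 31
[5] DMA t5→B (9c) ∥ CU A:t4 (2c) ⇒ 9c, clock 40
[6] DMA t6→A (9c) ∥ CU B:t5 (3c) ⇒ 9c, clock 49
[7] DMA idle ∥ CU A:t6 (3c) ⇒ 3c, clock 52

end_cycle[1] = 10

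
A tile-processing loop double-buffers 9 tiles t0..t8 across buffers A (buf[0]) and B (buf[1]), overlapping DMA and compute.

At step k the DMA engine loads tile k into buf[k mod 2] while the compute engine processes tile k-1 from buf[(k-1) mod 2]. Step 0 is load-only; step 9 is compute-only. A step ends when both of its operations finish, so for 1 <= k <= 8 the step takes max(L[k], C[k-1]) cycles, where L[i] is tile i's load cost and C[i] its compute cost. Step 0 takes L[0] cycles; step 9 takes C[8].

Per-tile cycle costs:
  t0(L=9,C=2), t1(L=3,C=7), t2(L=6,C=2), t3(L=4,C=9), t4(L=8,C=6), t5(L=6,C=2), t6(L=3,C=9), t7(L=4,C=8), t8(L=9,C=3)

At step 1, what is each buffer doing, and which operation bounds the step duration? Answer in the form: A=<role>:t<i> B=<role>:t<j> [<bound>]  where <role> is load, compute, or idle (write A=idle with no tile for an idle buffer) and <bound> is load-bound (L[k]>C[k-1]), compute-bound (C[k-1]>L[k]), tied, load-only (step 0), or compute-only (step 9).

step 1: A=compute:t0 B=load:t1 [load-bound]

[0] DMA t0→A (9c) ∥ CU idle ⇒ 9c, clock 9
[1] DMA t1→B (3c) ∥ CU A:t0 (2c) ⇒ 3c, clock 12
[2] DMA t2→A (6c) ∥ CU B:t1 (7c) ⇒ 7c, clock 19
[3] DMA t3→B (4c) ∥ CU A:t2 (2c) ⇒ 4c, clock 23
[4] DMA t4→A (8c) ∥ CU B:t3 (9c) ⇒ 9c, clock 32
[5] DMA t5→B (6c) ∥ CU A:t4 (6c) ⇒ 6c, clock 38
[6] DMA t6→A (3c) ∥ CU B:t5 (2c) ⇒ 3c, clock 41
[7] DMA t7→B (4c) ∥ CU A:t6 (9c) ⇒ 9c, clock 50
[8] DMA t8→A (9c) ∥ CU B:t7 (8c) ⇒ 9c, clock 59
[9] DMA idle ∥ CU A:t8 (3c) ⇒ 3c, clock 62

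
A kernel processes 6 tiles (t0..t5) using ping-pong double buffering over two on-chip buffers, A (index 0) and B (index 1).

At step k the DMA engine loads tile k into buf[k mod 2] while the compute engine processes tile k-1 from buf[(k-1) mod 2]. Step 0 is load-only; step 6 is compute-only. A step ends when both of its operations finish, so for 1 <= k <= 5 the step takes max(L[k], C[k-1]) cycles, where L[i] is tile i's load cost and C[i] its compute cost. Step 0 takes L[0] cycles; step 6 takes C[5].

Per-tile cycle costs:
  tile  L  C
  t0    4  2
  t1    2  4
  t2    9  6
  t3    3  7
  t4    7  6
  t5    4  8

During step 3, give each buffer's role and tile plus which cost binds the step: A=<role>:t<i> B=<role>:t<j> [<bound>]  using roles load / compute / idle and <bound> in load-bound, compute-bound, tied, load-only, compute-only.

  0. 4=4c; end=4; A:t0 B:-
  1. max(2,2)=2c; end=6; A:t0 B:t1
  2. max(9,4)=9c; end=15; A:t2 B:t1
  3. max(3,6)=6c; end=21; A:t2 B:t3
  4. max(7,7)=7c; end=28; A:t4 B:t3
  5. max(4,6)=6c; end=34; A:t4 B:t5
  6. 8=8c; end=42; A:t4 B:t5

step 3: A=compute:t2 B=load:t3 [compute-bound]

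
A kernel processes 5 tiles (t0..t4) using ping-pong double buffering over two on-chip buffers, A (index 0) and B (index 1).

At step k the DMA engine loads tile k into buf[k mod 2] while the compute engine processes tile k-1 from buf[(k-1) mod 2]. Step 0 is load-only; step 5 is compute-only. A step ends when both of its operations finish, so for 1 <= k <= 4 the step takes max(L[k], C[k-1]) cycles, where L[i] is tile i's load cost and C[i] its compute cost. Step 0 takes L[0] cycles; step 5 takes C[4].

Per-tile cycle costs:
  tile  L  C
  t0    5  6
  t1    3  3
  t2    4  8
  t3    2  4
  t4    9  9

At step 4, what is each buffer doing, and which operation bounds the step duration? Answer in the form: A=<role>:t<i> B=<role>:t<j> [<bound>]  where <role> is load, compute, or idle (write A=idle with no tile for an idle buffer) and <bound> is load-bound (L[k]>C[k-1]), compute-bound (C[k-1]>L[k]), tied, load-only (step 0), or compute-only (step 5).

step 4: A=load:t4 B=compute:t3 [load-bound]

k=0 load=t0/5c comp=- wait=5 total=5
k=1 load=t1/3c comp=t0/6c wait=6 total=11
k=2 load=t2/4c comp=t1/3c wait=4 total=15
k=3 load=t3/2c comp=t2/8c wait=8 total=23
k=4 load=t4/9c comp=t3/4c wait=9 total=32
k=5 load=- comp=t4/9c wait=9 total=41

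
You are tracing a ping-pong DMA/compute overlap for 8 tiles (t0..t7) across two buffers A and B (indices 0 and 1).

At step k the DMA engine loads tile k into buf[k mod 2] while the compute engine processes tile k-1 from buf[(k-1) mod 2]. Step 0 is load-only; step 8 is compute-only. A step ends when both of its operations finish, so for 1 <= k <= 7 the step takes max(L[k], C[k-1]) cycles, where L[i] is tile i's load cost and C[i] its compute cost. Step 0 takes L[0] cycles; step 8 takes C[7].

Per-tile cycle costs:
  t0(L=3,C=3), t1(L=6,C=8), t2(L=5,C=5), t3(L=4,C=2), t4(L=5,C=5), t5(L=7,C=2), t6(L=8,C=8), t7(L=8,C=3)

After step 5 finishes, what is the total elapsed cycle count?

end_cycle[5] = 34

step 0: L[0]=3 → dur=3, Σ=3 | A=load:t0 B=idle [load-only]
step 1: L[1]=6 C[0]=3 → dur=6, Σ=9 | A=compute:t0 B=load:t1 [load-bound]
step 2: L[2]=5 C[1]=8 → dur=8, Σ=17 | A=load:t2 B=compute:t1 [compute-bound]
step 3: L[3]=4 C[2]=5 → dur=5, Σ=22 | A=compute:t2 B=load:t3 [compute-bound]
step 4: L[4]=5 C[3]=2 → dur=5, Σ=27 | A=load:t4 B=compute:t3 [load-bound]
step 5: L[5]=7 C[4]=5 → dur=7, Σ=34 | A=compute:t4 B=load:t5 [load-bound]
step 6: L[6]=8 C[5]=2 → dur=8, Σ=42 | A=load:t6 B=compute:t5 [load-bound]
step 7: L[7]=8 C[6]=8 → dur=8, Σ=50 | A=compute:t6 B=load:t7 [tied]
step 8: C[7]=3 → dur=3, Σ=53 | A=idle B=compute:t7 [compute-only]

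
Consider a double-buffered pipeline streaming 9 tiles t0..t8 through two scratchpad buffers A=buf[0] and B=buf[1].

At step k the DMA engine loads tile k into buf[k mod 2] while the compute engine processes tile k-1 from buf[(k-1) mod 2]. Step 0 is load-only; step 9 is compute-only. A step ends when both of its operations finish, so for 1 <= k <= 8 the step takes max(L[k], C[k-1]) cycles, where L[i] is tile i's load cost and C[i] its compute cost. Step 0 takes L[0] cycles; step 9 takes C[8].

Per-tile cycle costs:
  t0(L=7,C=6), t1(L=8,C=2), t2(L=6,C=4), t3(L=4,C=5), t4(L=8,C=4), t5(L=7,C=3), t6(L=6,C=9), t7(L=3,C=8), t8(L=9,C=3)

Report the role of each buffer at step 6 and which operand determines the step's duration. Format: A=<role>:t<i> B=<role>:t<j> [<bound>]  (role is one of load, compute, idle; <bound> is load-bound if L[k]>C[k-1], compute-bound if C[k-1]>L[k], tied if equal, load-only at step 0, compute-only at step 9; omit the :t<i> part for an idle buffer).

step 6: A=load:t6 B=compute:t5 [load-bound]

[0] DMA t0→A (7c) ∥ CU idle ⇒ 7c, clock 7
[1] DMA t1→B (8c) ∥ CU A:t0 (6c) ⇒ 8c, clock 15
[2] DMA t2→A (6c) ∥ CU B:t1 (2c) ⇒ 6c, clock 21
[3] DMA t3→B (4c) ∥ CU A:t2 (4c) ⇒ 4c, clock 25
[4] DMA t4→A (8c) ∥ CU B:t3 (5c) ⇒ 8c, clock 33
[5] DMA t5→B (7c) ∥ CU A:t4 (4c) ⇒ 7c, clock 40
[6] DMA t6→A (6c) ∥ CU B:t5 (3c) ⇒ 6c, clock 46
[7] DMA t7→B (3c) ∥ CU A:t6 (9c) ⇒ 9c, clock 55
[8] DMA t8→A (9c) ∥ CU B:t7 (8c) ⇒ 9c, clock 64
[9] DMA idle ∥ CU A:t8 (3c) ⇒ 3c, clock 67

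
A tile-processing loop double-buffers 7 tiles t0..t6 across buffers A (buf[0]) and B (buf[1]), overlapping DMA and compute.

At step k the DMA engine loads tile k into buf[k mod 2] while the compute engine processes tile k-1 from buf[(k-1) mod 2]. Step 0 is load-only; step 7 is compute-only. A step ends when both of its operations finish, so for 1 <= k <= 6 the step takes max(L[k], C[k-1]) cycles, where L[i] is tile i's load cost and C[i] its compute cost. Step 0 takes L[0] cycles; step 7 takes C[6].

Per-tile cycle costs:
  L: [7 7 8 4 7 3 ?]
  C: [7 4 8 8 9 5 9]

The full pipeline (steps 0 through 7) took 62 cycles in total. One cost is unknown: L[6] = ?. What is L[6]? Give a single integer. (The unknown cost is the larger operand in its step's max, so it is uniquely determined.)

L[6] = 6

step 0 → dur = L[0]=7 = 7
step 1 → dur = max(L[1]=7, C[0]=7) = 7
step 2 → dur = max(L[2]=8, C[1]=4) = 8
step 3 → dur = max(L[3]=4, C[2]=8) = 8
step 4 → dur = max(L[4]=7, C[3]=8) = 8
step 5 → dur = max(L[5]=3, C[4]=9) = 9
step 6 → dur = max(L[6]=?, C[5]=5) = L[6]  (unknown; binding)
step 7 → dur = C[6]=9 = 9
sum of known step durations = 56
dur[6] = total - known = 62 - 56 = 6
L[6] is the binding max in step 6, so L[6] = dur[6] = 6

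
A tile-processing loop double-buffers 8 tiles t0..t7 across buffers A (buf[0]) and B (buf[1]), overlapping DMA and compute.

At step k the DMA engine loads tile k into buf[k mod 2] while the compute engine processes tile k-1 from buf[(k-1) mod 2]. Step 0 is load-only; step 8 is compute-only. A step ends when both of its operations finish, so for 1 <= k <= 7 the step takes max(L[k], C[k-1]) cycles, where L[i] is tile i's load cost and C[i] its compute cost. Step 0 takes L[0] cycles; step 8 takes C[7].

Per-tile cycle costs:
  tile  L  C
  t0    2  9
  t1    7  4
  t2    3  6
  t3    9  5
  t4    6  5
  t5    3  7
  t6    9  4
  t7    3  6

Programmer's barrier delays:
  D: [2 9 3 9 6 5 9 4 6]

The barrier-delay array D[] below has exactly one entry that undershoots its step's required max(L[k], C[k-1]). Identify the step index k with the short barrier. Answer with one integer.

k=0 barrier L[0]=2→2c, D[0]=2 ok
k=1 barrier max(L[1]=7,C[0]=9)→9c, D[1]=9 ok
k=2 barrier max(L[2]=3,C[1]=4)→4c, D[2]=3 SHORT
k=3 barrier max(L[3]=9,C[2]=6)→9c, D[3]=9 ok
k=4 barrier max(L[4]=6,C[3]=5)→6c, D[4]=6 ok
k=5 barrier max(L[5]=3,C[4]=5)→5c, D[5]=5 ok
k=6 barrier max(L[6]=9,C[5]=7)→9c, D[6]=9 ok
k=7 barrier max(L[7]=3,C[6]=4)→4c, D[7]=4 ok
k=8 barrier C[7]=6→6c, D[8]=6 ok

hazard at step 2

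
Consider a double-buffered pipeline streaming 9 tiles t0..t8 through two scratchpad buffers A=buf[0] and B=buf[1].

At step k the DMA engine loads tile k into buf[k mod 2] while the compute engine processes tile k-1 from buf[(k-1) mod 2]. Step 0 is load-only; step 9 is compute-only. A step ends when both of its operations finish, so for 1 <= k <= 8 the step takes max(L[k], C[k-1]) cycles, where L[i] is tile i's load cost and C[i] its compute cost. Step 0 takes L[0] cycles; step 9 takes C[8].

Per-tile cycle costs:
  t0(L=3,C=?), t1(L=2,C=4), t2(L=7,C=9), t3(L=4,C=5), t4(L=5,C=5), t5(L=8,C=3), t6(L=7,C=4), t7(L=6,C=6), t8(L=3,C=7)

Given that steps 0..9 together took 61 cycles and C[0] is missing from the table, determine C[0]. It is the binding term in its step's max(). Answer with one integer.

C[0] = 3

step 0 | dur = L[0]=3 = 3
step 1 | dur = max(L[1]=2, C[0]=?) = C[0]  (unknown; binding)
step 2 | dur = max(L[2]=7, C[1]=4) = 7
step 3 | dur = max(L[3]=4, C[2]=9) = 9
step 4 | dur = max(L[4]=5, C[3]=5) = 5
step 5 | dur = max(L[5]=8, C[4]=5) = 8
step 6 | dur = max(L[6]=7, C[5]=3) = 7
step 7 | dur = max(L[7]=6, C[6]=4) = 6
step 8 | dur = max(L[8]=3, C[7]=6) = 6
step 9 | dur = C[8]=7 = 7
sum of known step durations = 58
dur[1] = total - known = 61 - 58 = 3
C[0] is the binding max in step 1, so C[0] = dur[1] = 3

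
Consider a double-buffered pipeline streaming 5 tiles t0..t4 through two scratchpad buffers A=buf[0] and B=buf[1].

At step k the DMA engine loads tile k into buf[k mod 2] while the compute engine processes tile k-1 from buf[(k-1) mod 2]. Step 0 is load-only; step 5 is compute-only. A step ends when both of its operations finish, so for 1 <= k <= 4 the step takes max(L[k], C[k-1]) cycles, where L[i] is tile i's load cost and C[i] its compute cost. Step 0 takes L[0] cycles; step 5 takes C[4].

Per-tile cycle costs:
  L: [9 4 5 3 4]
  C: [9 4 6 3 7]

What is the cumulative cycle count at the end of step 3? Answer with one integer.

end_cycle[3] = 29

step 0: L[0]=9 → dur=9, Σ=9 | A=load:t0 B=idle [load-only]
step 1: L[1]=4 C[0]=9 → dur=9, Σ=18 | A=compute:t0 B=load:t1 [compute-bound]
step 2: L[2]=5 C[1]=4 → dur=5, Σ=23 | A=load:t2 B=compute:t1 [load-bound]
step 3: L[3]=3 C[2]=6 → dur=6, Σ=29 | A=compute:t2 B=load:t3 [compute-bound]
step 4: L[4]=4 C[3]=3 → dur=4, Σ=33 | A=load:t4 B=compute:t3 [load-bound]
step 5: C[4]=7 → dur=7, Σ=40 | A=compute:t4 B=idle [compute-only]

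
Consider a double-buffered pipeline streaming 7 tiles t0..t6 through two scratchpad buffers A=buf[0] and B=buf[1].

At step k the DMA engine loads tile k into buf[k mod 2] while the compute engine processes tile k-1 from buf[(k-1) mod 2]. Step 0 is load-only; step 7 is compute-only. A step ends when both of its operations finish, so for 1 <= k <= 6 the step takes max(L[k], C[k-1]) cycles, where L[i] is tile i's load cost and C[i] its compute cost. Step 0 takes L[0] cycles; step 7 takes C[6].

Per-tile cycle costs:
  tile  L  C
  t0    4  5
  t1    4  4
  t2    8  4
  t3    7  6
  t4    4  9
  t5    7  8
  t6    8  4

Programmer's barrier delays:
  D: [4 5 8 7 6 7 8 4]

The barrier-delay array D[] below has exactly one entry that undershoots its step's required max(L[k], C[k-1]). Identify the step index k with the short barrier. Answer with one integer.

hazard at step 5

step 0: need L[0]=4 = 4; D[0]=4 ok
step 1: need max(L[1]=4,C[0]=5) = 5; D[1]=5 ok
step 2: need max(L[2]=8,C[1]=4) = 8; D[2]=8 ok
step 3: need max(L[3]=7,C[2]=4) = 7; D[3]=7 ok
step 4: need max(L[4]=4,C[3]=6) = 6; D[4]=6 ok
step 5: need max(L[5]=7,C[4]=9) = 9; D[5]=7 SHORT
step 6: need max(L[6]=8,C[5]=8) = 8; D[6]=8 ok
step 7: need C[6]=4 = 4; D[7]=4 ok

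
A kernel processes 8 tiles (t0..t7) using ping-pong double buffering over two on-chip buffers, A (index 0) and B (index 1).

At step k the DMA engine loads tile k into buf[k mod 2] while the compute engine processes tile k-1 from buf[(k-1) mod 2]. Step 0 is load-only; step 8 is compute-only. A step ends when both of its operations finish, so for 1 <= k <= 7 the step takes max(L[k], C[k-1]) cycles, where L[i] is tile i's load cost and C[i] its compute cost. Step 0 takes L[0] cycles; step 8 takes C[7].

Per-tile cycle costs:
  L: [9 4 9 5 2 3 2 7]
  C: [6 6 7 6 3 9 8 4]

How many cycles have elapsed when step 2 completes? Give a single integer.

end_cycle[2] = 24

step 0: L[0]=9 → dur=9, Σ=9 | A=load:t0 B=idle [load-only]
step 1: L[1]=4 C[0]=6 → dur=6, Σ=15 | A=compute:t0 B=load:t1 [compute-bound]
step 2: L[2]=9 C[1]=6 → dur=9, Σ=24 | A=load:t2 B=compute:t1 [load-bound]
step 3: L[3]=5 C[2]=7 → dur=7, Σ=31 | A=compute:t2 B=load:t3 [compute-bound]
step 4: L[4]=2 C[3]=6 → dur=6, Σ=37 | A=load:t4 B=compute:t3 [compute-bound]
step 5: L[5]=3 C[4]=3 → dur=3, Σ=40 | A=compute:t4 B=load:t5 [tied]
step 6: L[6]=2 C[5]=9 → dur=9, Σ=49 | A=load:t6 B=compute:t5 [compute-bound]
step 7: L[7]=7 C[6]=8 → dur=8, Σ=57 | A=compute:t6 B=load:t7 [compute-bound]
step 8: C[7]=4 → dur=4, Σ=61 | A=idle B=compute:t7 [compute-only]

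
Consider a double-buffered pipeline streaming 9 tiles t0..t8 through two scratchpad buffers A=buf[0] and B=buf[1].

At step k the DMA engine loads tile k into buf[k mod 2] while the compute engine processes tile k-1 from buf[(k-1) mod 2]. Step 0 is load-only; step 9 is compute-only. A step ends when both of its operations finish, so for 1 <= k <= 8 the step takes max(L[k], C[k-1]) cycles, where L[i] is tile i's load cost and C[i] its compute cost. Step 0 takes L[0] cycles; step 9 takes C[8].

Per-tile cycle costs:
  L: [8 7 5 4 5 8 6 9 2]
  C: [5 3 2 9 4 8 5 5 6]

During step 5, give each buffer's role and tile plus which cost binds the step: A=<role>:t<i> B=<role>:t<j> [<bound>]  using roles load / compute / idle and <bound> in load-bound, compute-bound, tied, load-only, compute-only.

step 0: L[0]=8 → dur=8, Σ=8 | A=load:t0 B=idle [load-only]
step 1: L[1]=7 C[0]=5 → dur=7, Σ=15 | A=compute:t0 B=load:t1 [load-bound]
step 2: L[2]=5 C[1]=3 → dur=5, Σ=20 | A=load:t2 B=compute:t1 [load-bound]
step 3: L[3]=4 C[2]=2 → dur=4, Σ=24 | A=compute:t2 B=load:t3 [load-bound]
step 4: L[4]=5 C[3]=9 → dur=9, Σ=33 | A=load:t4 B=compute:t3 [compute-bound]
step 5: L[5]=8 C[4]=4 → dur=8, Σ=41 | A=compute:t4 B=load:t5 [load-bound]
step 6: L[6]=6 C[5]=8 → dur=8, Σ=49 | A=load:t6 B=compute:t5 [compute-bound]
step 7: L[7]=9 C[6]=5 → dur=9, Σ=58 | A=compute:t6 B=load:t7 [load-bound]
step 8: L[8]=2 C[7]=5 → dur=5, Σ=63 | A=load:t8 B=compute:t7 [compute-bound]
step 9: C[8]=6 → dur=6, Σ=69 | A=compute:t8 B=idle [compute-only]

step 5: A=compute:t4 B=load:t5 [load-bound]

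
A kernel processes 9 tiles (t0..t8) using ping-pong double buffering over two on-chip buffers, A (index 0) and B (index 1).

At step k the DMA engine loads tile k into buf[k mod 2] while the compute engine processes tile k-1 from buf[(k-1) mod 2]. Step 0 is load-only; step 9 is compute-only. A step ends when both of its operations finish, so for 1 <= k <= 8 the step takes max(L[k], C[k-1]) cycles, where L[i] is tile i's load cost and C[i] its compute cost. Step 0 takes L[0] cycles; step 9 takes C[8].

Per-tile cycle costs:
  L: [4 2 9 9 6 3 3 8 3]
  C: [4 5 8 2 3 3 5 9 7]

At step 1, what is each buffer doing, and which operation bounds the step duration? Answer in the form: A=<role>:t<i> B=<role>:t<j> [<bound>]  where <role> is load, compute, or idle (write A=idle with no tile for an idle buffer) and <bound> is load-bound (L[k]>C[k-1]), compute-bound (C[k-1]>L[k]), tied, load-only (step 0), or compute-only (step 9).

step 1: A=compute:t0 B=load:t1 [compute-bound]

k=0 load=t0/4c comp=- wait=4 total=4
k=1 load=t1/2c comp=t0/4c wait=4 total=8
k=2 load=t2/9c comp=t1/5c wait=9 total=17
k=3 load=t3/9c comp=t2/8c wait=9 total=26
k=4 load=t4/6c comp=t3/2c wait=6 total=32
k=5 load=t5/3c comp=t4/3c wait=3 total=35
k=6 load=t6/3c comp=t5/3c wait=3 total=38
k=7 load=t7/8c comp=t6/5c wait=8 total=46
k=8 load=t8/3c comp=t7/9c wait=9 total=55
k=9 load=- comp=t8/7c wait=7 total=62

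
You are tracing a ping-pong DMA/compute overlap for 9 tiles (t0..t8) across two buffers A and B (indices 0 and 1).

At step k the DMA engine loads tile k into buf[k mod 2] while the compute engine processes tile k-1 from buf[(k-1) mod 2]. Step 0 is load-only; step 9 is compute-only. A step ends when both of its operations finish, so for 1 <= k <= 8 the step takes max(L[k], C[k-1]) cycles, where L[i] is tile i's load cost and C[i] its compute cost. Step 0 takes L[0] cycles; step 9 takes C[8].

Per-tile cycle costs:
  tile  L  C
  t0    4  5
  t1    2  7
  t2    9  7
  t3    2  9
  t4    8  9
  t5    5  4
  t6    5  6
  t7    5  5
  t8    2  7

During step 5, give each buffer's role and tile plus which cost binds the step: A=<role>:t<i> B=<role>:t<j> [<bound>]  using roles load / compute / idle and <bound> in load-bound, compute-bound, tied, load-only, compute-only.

step 0: L[0]=4 → dur=4, Σ=4 | A=load:t0 B=idle [load-only]
step 1: L[1]=2 C[0]=5 → dur=5, Σ=9 | A=compute:t0 B=load:t1 [compute-bound]
step 2: L[2]=9 C[1]=7 → dur=9, Σ=18 | A=load:t2 B=compute:t1 [load-bound]
step 3: L[3]=2 C[2]=7 → dur=7, Σ=25 | A=compute:t2 B=load:t3 [compute-bound]
step 4: L[4]=8 C[3]=9 → dur=9, Σ=34 | A=load:t4 B=compute:t3 [compute-bound]
step 5: L[5]=5 C[4]=9 → dur=9, Σ=43 | A=compute:t4 B=load:t5 [compute-bound]
step 6: L[6]=5 C[5]=4 → dur=5, Σ=48 | A=load:t6 B=compute:t5 [load-bound]
step 7: L[7]=5 C[6]=6 → dur=6, Σ=54 | A=compute:t6 B=load:t7 [compute-bound]
step 8: L[8]=2 C[7]=5 → dur=5, Σ=59 | A=load:t8 B=compute:t7 [compute-bound]
step 9: C[8]=7 → dur=7, Σ=66 | A=compute:t8 B=idle [compute-only]

step 5: A=compute:t4 B=load:t5 [compute-bound]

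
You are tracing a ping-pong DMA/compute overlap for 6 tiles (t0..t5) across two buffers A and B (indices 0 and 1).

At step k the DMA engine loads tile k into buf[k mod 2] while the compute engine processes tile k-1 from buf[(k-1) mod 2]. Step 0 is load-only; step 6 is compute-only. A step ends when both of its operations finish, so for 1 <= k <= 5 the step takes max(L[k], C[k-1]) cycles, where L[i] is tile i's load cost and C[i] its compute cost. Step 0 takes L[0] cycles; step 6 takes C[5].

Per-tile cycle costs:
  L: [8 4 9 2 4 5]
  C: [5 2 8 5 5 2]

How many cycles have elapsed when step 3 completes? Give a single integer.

k=0 load=t0/8c comp=- wait=8 total=8
k=1 load=t1/4c comp=t0/5c wait=5 total=13
k=2 load=t2/9c comp=t1/2c wait=9 total=22
k=3 load=t3/2c comp=t2/8c wait=8 total=30
k=4 load=t4/4c comp=t3/5c wait=5 total=35
k=5 load=t5/5c comp=t4/5c wait=5 total=40
k=6 load=- comp=t5/2c wait=2 total=42

end_cycle[3] = 30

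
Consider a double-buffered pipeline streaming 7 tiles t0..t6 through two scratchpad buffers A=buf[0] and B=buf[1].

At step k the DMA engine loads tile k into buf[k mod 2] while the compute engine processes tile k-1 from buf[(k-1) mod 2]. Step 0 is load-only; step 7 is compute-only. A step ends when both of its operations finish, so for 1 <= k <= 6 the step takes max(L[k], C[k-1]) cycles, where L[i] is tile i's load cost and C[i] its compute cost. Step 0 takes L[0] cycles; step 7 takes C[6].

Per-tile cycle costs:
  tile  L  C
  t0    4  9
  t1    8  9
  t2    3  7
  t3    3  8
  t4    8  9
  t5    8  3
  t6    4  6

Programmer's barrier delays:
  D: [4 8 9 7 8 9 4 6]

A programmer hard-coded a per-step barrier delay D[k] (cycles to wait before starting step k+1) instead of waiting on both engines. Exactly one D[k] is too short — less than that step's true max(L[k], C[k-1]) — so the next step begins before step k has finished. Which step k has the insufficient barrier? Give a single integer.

step 0: need L[0]=4 = 4; D[0]=4 ok
step 1: need max(L[1]=8,C[0]=9) = 9; D[1]=8 SHORT
step 2: need max(L[2]=3,C[1]=9) = 9; D[2]=9 ok
step 3: need max(L[3]=3,C[2]=7) = 7; D[3]=7 ok
step 4: need max(L[4]=8,C[3]=8) = 8; D[4]=8 ok
step 5: need max(L[5]=8,C[4]=9) = 9; D[5]=9 ok
step 6: need max(L[6]=4,C[5]=3) = 4; D[6]=4 ok
step 7: need C[6]=6 = 6; D[7]=6 ok

hazard at step 1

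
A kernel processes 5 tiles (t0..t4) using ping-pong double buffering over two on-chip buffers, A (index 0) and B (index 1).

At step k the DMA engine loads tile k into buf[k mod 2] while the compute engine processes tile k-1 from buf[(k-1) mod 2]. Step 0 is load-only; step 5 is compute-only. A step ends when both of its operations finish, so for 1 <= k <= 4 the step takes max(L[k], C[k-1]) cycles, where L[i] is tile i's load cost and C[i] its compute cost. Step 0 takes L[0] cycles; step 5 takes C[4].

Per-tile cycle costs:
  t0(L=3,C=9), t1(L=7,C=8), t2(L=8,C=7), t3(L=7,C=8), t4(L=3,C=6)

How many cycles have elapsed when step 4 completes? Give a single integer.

end_cycle[4] = 35

[0] DMA t0→A (3c) ∥ CU idle ⇒ 3c, clock 3
[1] DMA t1→B (7c) ∥ CU A:t0 (9c) ⇒ 9c, clock 12
[2] DMA t2→A (8c) ∥ CU B:t1 (8c) ⇒ 8c, clock 20
[3] DMA t3→B (7c) ∥ CU A:t2 (7c) ⇒ 7c, clock 27
[4] DMA t4→A (3c) ∥ CU B:t3 (8c) ⇒ 8c, clock 35
[5] DMA idle ∥ CU A:t4 (6c) ⇒ 6c, clock 41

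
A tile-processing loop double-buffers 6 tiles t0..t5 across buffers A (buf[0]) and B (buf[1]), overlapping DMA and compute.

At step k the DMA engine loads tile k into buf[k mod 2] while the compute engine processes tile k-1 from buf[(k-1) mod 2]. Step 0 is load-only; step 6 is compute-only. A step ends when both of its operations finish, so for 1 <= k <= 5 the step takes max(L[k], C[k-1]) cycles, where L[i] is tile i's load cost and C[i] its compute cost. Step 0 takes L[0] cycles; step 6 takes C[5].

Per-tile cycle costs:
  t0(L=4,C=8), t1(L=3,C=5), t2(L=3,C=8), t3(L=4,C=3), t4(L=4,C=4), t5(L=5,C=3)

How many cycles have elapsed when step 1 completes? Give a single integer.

end_cycle[1] = 12

  0. 4=4c; end=4; A:t0 B:-
  1. max(3,8)=8c; end=12; A:t0 B:t1
  2. max(3,5)=5c; end=17; A:t2 B:t1
  3. max(4,8)=8c; end=25; A:t2 B:t3
  4. max(4,3)=4c; end=29; A:t4 B:t3
  5. max(5,4)=5c; end=34; A:t4 B:t5
  6. 3=3c; end=37; A:t4 B:t5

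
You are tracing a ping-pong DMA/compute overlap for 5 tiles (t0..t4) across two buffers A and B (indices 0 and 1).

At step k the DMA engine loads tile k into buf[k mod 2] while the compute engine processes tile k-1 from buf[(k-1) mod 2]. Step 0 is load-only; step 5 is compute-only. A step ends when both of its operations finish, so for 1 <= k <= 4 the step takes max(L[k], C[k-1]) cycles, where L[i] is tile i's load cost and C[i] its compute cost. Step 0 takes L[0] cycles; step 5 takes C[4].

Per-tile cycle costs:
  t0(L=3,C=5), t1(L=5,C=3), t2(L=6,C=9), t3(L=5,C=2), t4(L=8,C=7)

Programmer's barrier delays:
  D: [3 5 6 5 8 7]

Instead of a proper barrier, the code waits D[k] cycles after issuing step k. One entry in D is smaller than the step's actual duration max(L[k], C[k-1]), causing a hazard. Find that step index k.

hazard at step 3

step 0: need L[0]=3 = 3; D[0]=3 ok
step 1: need max(L[1]=5,C[0]=5) = 5; D[1]=5 ok
step 2: need max(L[2]=6,C[1]=3) = 6; D[2]=6 ok
step 3: need max(L[3]=5,C[2]=9) = 9; D[3]=5 SHORT
step 4: need max(L[4]=8,C[3]=2) = 8; D[4]=8 ok
step 5: need C[4]=7 = 7; D[5]=7 ok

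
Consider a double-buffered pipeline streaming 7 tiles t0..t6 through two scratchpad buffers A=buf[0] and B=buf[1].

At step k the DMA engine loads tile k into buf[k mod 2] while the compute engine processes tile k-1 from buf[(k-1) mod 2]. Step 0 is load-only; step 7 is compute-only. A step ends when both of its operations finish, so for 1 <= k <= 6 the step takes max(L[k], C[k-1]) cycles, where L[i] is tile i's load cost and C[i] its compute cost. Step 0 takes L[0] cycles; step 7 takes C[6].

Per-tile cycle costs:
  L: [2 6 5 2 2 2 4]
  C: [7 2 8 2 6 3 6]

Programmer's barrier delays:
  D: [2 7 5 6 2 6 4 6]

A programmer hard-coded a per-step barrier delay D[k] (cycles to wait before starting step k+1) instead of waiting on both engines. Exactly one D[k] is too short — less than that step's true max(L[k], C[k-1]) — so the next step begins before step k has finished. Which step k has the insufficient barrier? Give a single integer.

hazard at step 3

[0] required=L[0]=2=2 vs D=2 ok
[1] required=max(L[1]=6,C[0]=7)=7 vs D=7 ok
[2] required=max(L[2]=5,C[1]=2)=5 vs D=5 ok
[3] required=max(L[3]=2,C[2]=8)=8 vs D=6 SHORT
[4] required=max(L[4]=2,C[3]=2)=2 vs D=2 ok
[5] required=max(L[5]=2,C[4]=6)=6 vs D=6 ok
[6] required=max(L[6]=4,C[5]=3)=4 vs D=4 ok
[7] required=C[6]=6=6 vs D=6 ok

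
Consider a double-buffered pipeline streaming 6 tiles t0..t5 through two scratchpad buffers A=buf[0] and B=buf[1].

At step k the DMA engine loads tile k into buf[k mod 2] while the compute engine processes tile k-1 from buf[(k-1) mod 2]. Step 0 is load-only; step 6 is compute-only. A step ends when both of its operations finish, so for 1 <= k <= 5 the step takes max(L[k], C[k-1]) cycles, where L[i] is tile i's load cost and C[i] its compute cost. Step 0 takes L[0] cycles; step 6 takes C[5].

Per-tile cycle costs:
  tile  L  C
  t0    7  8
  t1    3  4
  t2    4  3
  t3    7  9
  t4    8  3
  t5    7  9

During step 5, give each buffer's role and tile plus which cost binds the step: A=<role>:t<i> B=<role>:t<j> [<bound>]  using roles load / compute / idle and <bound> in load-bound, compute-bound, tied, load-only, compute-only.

k=0 load=t0/7c comp=- wait=7 total=7
k=1 load=t1/3c comp=t0/8c wait=8 total=15
k=2 load=t2/4c comp=t1/4c wait=4 total=19
k=3 load=t3/7c comp=t2/3c wait=7 total=26
k=4 load=t4/8c comp=t3/9c wait=9 total=35
k=5 load=t5/7c comp=t4/3c wait=7 total=42
k=6 load=- comp=t5/9c wait=9 total=51

step 5: A=compute:t4 B=load:t5 [load-bound]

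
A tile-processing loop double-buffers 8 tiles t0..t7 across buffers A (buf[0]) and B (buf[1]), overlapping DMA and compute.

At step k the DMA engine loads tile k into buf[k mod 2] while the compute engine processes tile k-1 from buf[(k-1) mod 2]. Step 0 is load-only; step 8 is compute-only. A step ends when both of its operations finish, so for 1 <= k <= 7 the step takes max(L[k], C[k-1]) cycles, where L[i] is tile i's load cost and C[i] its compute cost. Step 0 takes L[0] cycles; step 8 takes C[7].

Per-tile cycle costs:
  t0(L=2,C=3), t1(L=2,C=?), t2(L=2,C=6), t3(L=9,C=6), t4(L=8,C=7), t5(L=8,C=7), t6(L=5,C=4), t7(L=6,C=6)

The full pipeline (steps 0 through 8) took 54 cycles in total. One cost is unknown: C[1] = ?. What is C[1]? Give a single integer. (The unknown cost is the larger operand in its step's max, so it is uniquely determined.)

C[1] = 5

step 0: dur = L[0]=2 = 2
step 1: dur = max(L[1]=2, C[0]=3) = 3
step 2: dur = max(L[2]=2, C[1]=?) = C[1]  (unknown; binding)
step 3: dur = max(L[3]=9, C[2]=6) = 9
step 4: dur = max(L[4]=8, C[3]=6) = 8
step 5: dur = max(L[5]=8, C[4]=7) = 8
step 6: dur = max(L[6]=5, C[5]=7) = 7
step 7: dur = max(L[7]=6, C[6]=4) = 6
step 8: dur = C[7]=6 = 6
sum of known step durations = 49
dur[2] = total - known = 54 - 49 = 5
C[1] is the binding max in step 2, so C[1] = dur[2] = 5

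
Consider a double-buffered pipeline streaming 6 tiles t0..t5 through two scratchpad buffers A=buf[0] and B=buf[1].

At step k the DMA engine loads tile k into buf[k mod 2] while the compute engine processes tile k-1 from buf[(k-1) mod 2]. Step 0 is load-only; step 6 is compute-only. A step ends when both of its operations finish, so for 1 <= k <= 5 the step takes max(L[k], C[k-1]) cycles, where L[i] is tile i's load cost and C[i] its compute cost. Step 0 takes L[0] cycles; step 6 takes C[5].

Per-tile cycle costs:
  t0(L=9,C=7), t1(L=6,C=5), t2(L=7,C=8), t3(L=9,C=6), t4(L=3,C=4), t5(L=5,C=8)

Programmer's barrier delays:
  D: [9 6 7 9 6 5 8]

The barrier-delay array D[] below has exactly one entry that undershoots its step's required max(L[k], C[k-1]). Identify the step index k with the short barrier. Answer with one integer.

hazard at step 1

k=0 barrier L[0]=9→9c, D[0]=9 ok
k=1 barrier max(L[1]=6,C[0]=7)→7c, D[1]=6 SHORT
k=2 barrier max(L[2]=7,C[1]=5)→7c, D[2]=7 ok
k=3 barrier max(L[3]=9,C[2]=8)→9c, D[3]=9 ok
k=4 barrier max(L[4]=3,C[3]=6)→6c, D[4]=6 ok
k=5 barrier max(L[5]=5,C[4]=4)→5c, D[5]=5 ok
k=6 barrier C[5]=8→8c, D[6]=8 ok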